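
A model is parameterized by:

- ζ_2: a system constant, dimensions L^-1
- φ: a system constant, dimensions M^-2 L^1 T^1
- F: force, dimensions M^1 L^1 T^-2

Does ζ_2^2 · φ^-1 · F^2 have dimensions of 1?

Sum the exponent of each base dimension across the product:
  M: 2·[ζ_2]_M − [φ]_M + 2·[F]_M = 2·(0) − (-2) + 2·(1) = 4
  L: 2·[ζ_2]_L − [φ]_L + 2·[F]_L = 2·(-1) − (1) + 2·(1) = -1
  T: 2·[ζ_2]_T − [φ]_T + 2·[F]_T = 2·(0) − (1) + 2·(-2) = -5
Net dimensions [M⁴ L⁻¹ T⁻⁵] ≠ [1] — not dimensionless.

no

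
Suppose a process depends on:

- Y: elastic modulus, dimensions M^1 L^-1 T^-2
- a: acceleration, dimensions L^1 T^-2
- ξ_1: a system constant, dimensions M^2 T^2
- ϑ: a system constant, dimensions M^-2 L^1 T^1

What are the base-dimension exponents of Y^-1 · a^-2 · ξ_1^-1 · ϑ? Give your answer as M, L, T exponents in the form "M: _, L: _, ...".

M: -5, L: 0, T: 5

Collect each base-dimension exponent across the product:
  M: −(1) − 2·(0) − (2) + (-2) = -5
  L: −(-1) − 2·(1) − (0) + (1) = 0
  T: −(-2) − 2·(-2) − (2) + (1) = 5
So the dimensions are [M⁻⁵ T⁵].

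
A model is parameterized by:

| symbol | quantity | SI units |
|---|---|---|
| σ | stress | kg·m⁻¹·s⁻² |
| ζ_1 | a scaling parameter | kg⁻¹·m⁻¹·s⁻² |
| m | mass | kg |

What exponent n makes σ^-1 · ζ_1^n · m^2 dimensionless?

1

Balance the M exponent: (-1)·n from ζ_1, plus −(1) + 2·(1) = 1 from the rest, must sum to zero.
−n + 1 = 0, so n = 1.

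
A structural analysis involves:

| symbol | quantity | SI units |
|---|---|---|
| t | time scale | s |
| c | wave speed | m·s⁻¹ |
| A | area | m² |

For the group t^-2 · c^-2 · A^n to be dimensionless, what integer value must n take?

1

Balance the L exponent: (2)·n from A, plus −2·(0) − 2·(1) = -2 from the rest, must sum to zero.
2n − 2 = 0, so n = 1.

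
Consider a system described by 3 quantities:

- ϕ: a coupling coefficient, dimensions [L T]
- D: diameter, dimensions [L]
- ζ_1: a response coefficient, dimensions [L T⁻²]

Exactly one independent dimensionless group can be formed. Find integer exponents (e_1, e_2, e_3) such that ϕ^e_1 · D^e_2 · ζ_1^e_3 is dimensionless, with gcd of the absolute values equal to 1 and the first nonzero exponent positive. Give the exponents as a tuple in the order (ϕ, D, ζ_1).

(2, -3, 1)

L: e_1·(1) + e_2·(1) + e_3·(1) = 0
T: e_1·(1) + e_2·(0) + e_3·(-2) = 0
Solving this homogeneous linear system for the smallest-integer solution (first nonzero entry positive) gives (2, -3, 1).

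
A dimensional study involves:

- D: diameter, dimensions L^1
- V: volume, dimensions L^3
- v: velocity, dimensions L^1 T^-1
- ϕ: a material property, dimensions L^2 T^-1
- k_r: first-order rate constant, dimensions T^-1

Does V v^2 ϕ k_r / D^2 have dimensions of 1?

no

Sum the exponent of each base dimension across the product:
  L: −2·[D]_L + [V]_L + 2·[v]_L + [ϕ]_L + [k_r]_L = −2·(1) + (3) + 2·(1) + (2) + (0) = 5
  T: −2·[D]_T + [V]_T + 2·[v]_T + [ϕ]_T + [k_r]_T = −2·(0) + (0) + 2·(-1) + (-1) + (-1) = -4
Net dimensions [L⁵ T⁻⁴] ≠ [1] — not dimensionless.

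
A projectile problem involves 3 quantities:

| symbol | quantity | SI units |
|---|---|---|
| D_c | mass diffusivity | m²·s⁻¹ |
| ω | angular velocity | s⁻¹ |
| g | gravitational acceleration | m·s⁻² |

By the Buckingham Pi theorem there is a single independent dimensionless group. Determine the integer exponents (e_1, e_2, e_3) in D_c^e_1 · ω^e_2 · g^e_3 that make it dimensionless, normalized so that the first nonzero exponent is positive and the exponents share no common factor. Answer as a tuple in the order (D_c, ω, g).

(1, 3, -2)

L: e_1·(2) + e_2·(0) + e_3·(1) = 0
T: e_1·(-1) + e_2·(-1) + e_3·(-2) = 0
Solving this homogeneous linear system for the smallest-integer solution (first nonzero entry positive) gives (1, 3, -2).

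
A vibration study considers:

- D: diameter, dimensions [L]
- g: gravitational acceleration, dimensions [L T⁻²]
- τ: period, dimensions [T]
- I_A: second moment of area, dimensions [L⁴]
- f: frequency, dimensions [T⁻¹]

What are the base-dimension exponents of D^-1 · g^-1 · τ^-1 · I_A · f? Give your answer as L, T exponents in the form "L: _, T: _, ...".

Collect each base-dimension exponent across the product:
  L: −(1) − (1) − (0) + (4) + (0) = 2
  T: −(0) − (-2) − (1) + (0) + (-1) = 0
So the dimensions are [L²].

L: 2, T: 0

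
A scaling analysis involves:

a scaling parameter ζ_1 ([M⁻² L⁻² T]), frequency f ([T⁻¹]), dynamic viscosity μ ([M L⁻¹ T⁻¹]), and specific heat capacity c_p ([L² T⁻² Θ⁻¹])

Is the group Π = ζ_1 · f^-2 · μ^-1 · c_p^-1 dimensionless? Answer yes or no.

no

Sum the exponent of each base dimension across the product:
  M: [ζ_1]_M − 2·[f]_M − [μ]_M − [c_p]_M = (-2) − 2·(0) − (1) − (0) = -3
  L: [ζ_1]_L − 2·[f]_L − [μ]_L − [c_p]_L = (-2) − 2·(0) − (-1) − (2) = -3
  T: [ζ_1]_T − 2·[f]_T − [μ]_T − [c_p]_T = (1) − 2·(-1) − (-1) − (-2) = 6
  Θ: [ζ_1]_Θ − 2·[f]_Θ − [μ]_Θ − [c_p]_Θ = (0) − 2·(0) − (0) − (-1) = 1
Net dimensions [M⁻³ L⁻³ T⁶ Θ] ≠ [1] — not dimensionless.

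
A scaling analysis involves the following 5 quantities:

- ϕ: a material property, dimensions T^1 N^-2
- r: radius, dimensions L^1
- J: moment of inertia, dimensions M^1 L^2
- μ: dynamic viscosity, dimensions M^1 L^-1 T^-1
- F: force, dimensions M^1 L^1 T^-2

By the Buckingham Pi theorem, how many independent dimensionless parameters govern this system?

There are 5 variables and 4 base dimensions (M, L, T, N).
The dimension matrix has rank 4.
Independent dimensionless groups: 5 − 4 = 1.

1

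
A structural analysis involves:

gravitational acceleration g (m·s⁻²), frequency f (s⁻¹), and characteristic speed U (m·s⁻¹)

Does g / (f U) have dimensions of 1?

Sum the exponent of each base dimension across the product:
  L: [g]_L − [f]_L − [U]_L = (1) − (0) − (1) = 0
  T: [g]_T − [f]_T − [U]_T = (-2) − (-1) − (-1) = 0
All base exponents vanish — dimensionless.

yes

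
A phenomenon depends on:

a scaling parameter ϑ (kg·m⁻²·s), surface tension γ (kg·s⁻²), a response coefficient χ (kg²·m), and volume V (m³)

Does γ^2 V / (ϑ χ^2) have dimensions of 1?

Sum the exponent of each base dimension across the product:
  M: −[ϑ]_M + 2·[γ]_M − 2·[χ]_M + [V]_M = −(1) + 2·(1) − 2·(2) + (0) = -3
  L: −[ϑ]_L + 2·[γ]_L − 2·[χ]_L + [V]_L = −(-2) + 2·(0) − 2·(1) + (3) = 3
  T: −[ϑ]_T + 2·[γ]_T − 2·[χ]_T + [V]_T = −(1) + 2·(-2) − 2·(0) + (0) = -5
Net dimensions [M⁻³ L³ T⁻⁵] ≠ [1] — not dimensionless.

no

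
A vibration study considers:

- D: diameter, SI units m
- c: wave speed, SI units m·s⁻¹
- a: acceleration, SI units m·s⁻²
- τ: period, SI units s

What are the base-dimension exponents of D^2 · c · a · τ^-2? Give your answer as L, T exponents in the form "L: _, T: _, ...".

Collect each base-dimension exponent across the product:
  L: 2·(1) + (1) + (1) − 2·(0) = 4
  T: 2·(0) + (-1) + (-2) − 2·(1) = -5
So the dimensions are [L⁴ T⁻⁵].

L: 4, T: -5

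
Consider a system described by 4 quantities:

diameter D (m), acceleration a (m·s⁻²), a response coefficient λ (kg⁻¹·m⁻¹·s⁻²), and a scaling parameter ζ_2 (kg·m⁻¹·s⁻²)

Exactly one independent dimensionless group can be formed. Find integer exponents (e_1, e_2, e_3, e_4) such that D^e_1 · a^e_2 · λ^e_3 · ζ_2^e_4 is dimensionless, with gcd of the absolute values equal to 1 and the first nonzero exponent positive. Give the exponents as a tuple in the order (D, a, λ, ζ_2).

(4, -2, 1, 1)

M: e_1·(0) + e_2·(0) + e_3·(-1) + e_4·(1) = 0
L: e_1·(1) + e_2·(1) + e_3·(-1) + e_4·(-1) = 0
T: e_1·(0) + e_2·(-2) + e_3·(-2) + e_4·(-2) = 0
Solving this homogeneous linear system for the smallest-integer solution (first nonzero entry positive) gives (4, -2, 1, 1).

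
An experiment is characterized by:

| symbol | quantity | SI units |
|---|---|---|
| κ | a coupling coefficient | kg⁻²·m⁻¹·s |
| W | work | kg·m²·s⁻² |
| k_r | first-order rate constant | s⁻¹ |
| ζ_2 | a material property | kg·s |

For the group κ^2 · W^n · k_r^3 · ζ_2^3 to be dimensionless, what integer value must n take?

1

Balance the M exponent: (1)·n from W, plus 2·(-2) + 3·(0) + 3·(1) = -1 from the rest, must sum to zero.
n − 1 = 0, so n = 1.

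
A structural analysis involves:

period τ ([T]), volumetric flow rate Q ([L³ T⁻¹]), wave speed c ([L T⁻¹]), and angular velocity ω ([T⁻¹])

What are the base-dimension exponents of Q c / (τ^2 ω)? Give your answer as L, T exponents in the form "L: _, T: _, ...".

Collect each base-dimension exponent across the product:
  L: −2·(0) + (3) + (1) − (0) = 4
  T: −2·(1) + (-1) + (-1) − (-1) = -3
So the dimensions are [L⁴ T⁻³].

L: 4, T: -3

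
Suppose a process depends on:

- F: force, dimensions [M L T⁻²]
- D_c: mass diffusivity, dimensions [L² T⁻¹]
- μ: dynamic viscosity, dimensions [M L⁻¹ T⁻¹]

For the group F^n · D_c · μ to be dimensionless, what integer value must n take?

Balance the M exponent: (1)·n from F, plus (0) + (1) = 1 from the rest, must sum to zero.
n + 1 = 0, so n = -1.

-1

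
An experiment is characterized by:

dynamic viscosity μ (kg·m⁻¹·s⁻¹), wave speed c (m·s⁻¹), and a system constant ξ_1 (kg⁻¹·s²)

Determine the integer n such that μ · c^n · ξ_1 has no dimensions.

Balance the L exponent: (1)·n from c, plus (-1) + (0) = -1 from the rest, must sum to zero.
n − 1 = 0, so n = 1.

1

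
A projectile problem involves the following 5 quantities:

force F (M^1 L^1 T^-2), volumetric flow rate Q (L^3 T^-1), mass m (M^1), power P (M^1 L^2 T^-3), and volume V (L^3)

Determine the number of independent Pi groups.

2

There are 5 variables and 3 base dimensions (M, L, T).
The dimension matrix has rank 3.
Independent dimensionless groups: 5 − 3 = 2.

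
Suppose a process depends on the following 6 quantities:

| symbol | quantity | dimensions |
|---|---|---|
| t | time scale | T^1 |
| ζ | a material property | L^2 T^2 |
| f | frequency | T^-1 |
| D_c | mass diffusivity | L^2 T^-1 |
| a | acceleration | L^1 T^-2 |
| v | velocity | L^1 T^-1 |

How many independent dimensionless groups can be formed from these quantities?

4

There are 6 variables and 2 base dimensions (L, T).
The dimension matrix has rank 2.
Independent dimensionless groups: 6 − 2 = 4.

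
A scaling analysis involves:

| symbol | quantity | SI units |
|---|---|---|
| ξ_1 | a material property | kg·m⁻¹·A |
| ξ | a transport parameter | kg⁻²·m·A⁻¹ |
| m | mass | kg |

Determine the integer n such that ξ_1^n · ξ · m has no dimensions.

1

Balance the M exponent: (1)·n from ξ_1, plus (-2) + (1) = -1 from the rest, must sum to zero.
n − 1 = 0, so n = 1.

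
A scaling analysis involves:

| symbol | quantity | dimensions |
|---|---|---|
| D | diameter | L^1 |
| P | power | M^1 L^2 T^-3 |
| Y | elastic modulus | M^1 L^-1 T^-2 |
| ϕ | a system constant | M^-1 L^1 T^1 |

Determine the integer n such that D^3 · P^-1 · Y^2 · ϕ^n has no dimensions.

1

Balance the M exponent: (-1)·n from ϕ, plus 3·(0) − (1) + 2·(1) = 1 from the rest, must sum to zero.
−n + 1 = 0, so n = 1.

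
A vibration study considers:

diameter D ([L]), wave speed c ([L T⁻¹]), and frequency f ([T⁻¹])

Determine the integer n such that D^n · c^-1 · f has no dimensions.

Balance the L exponent: (1)·n from D, plus −(1) + (0) = -1 from the rest, must sum to zero.
n − 1 = 0, so n = 1.

1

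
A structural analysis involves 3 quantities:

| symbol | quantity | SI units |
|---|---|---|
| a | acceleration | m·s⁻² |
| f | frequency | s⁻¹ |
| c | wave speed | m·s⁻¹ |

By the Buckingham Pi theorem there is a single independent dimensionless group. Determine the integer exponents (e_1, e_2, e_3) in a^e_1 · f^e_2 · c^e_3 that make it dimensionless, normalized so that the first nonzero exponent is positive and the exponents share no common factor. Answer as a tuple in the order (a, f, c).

(1, -1, -1)

L: e_1·(1) + e_2·(0) + e_3·(1) = 0
T: e_1·(-2) + e_2·(-1) + e_3·(-1) = 0
Solving this homogeneous linear system for the smallest-integer solution (first nonzero entry positive) gives (1, -1, -1).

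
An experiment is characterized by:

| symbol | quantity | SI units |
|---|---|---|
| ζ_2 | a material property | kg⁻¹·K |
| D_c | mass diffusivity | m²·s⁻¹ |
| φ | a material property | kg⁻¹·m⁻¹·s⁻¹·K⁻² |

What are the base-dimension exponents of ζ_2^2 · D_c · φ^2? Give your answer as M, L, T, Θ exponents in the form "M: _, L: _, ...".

M: -4, L: 0, T: -3, Θ: -2

Collect each base-dimension exponent across the product:
  M: 2·(-1) + (0) + 2·(-1) = -4
  L: 2·(0) + (2) + 2·(-1) = 0
  T: 2·(0) + (-1) + 2·(-1) = -3
  Θ: 2·(1) + (0) + 2·(-2) = -2
So the dimensions are [M⁻⁴ T⁻³ Θ⁻²].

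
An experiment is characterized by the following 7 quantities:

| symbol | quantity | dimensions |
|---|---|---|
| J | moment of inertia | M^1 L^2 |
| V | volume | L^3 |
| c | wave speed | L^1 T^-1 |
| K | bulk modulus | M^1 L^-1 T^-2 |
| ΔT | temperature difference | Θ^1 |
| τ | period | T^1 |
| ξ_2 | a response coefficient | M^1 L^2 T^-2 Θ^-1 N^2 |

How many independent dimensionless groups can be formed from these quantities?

There are 7 variables and 5 base dimensions (M, L, T, Θ, N).
The dimension matrix has rank 5.
Independent dimensionless groups: 7 − 5 = 2.

2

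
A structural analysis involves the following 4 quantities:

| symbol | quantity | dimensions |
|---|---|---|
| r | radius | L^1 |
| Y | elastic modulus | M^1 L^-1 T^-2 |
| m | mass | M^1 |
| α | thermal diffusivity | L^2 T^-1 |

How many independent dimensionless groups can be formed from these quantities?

1

There are 4 variables and 3 base dimensions (M, L, T).
The dimension matrix has rank 3.
Independent dimensionless groups: 4 − 3 = 1.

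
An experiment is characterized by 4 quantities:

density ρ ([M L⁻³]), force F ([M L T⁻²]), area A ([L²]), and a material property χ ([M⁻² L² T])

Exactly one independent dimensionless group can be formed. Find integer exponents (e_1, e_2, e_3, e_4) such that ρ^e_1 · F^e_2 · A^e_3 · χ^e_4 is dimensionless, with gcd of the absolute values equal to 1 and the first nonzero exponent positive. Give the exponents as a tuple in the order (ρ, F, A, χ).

M: e_1·(1) + e_2·(1) + e_3·(0) + e_4·(-2) = 0
L: e_1·(-3) + e_2·(1) + e_3·(2) + e_4·(2) = 0
T: e_1·(0) + e_2·(-2) + e_3·(0) + e_4·(1) = 0
Solving this homogeneous linear system for the smallest-integer solution (first nonzero entry positive) gives (3, 1, 2, 2).

(3, 1, 2, 2)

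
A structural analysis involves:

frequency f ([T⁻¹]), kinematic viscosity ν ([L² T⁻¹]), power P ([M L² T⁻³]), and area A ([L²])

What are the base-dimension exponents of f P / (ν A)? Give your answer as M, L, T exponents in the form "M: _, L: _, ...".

M: 1, L: -2, T: -3

Collect each base-dimension exponent across the product:
  M: (0) − (0) + (1) − (0) = 1
  L: (0) − (2) + (2) − (2) = -2
  T: (-1) − (-1) + (-3) − (0) = -3
So the dimensions are [M L⁻² T⁻³].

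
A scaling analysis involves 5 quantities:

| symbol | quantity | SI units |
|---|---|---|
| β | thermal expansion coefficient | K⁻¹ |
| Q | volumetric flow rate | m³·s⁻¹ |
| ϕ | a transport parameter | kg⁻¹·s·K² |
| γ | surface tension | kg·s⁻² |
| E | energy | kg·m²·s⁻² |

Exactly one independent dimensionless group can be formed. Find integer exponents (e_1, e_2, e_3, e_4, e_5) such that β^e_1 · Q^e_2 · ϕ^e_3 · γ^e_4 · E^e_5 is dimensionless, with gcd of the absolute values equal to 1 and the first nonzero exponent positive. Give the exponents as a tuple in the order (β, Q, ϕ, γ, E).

(4, -2, 2, -1, 3)

M: e_1·(0) + e_2·(0) + e_3·(-1) + e_4·(1) + e_5·(1) = 0
L: e_1·(0) + e_2·(3) + e_3·(0) + e_4·(0) + e_5·(2) = 0
T: e_1·(0) + e_2·(-1) + e_3·(1) + e_4·(-2) + e_5·(-2) = 0
Θ: e_1·(-1) + e_2·(0) + e_3·(2) + e_4·(0) + e_5·(0) = 0
Solving this homogeneous linear system for the smallest-integer solution (first nonzero entry positive) gives (4, -2, 2, -1, 3).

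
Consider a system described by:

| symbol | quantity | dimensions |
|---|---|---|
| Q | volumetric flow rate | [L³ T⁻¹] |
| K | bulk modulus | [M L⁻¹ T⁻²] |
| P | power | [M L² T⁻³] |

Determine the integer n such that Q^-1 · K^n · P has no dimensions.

Balance the M exponent: (1)·n from K, plus −(0) + (1) = 1 from the rest, must sum to zero.
n + 1 = 0, so n = -1.

-1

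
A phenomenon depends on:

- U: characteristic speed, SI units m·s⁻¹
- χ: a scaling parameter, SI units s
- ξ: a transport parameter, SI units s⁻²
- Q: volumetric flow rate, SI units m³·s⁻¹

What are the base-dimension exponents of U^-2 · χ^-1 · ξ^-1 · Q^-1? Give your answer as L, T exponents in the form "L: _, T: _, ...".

Collect each base-dimension exponent across the product:
  L: −2·(1) − (0) − (0) − (3) = -5
  T: −2·(-1) − (1) − (-2) − (-1) = 4
So the dimensions are [L⁻⁵ T⁴].

L: -5, T: 4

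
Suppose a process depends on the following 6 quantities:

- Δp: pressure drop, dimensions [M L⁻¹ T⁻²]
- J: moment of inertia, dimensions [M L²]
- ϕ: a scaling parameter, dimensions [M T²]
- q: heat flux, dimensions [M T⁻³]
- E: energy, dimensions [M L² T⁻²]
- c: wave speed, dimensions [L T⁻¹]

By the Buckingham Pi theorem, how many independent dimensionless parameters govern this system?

3

There are 6 variables and 3 base dimensions (M, L, T).
The dimension matrix has rank 3.
Independent dimensionless groups: 6 − 3 = 3.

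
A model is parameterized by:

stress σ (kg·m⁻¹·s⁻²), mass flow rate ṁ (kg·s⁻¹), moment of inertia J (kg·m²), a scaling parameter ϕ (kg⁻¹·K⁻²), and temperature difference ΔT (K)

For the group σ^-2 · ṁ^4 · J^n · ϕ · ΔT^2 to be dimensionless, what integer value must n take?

Balance the M exponent: (1)·n from J, plus −2·(1) + 4·(1) + (-1) + 2·(0) = 1 from the rest, must sum to zero.
n + 1 = 0, so n = -1.

-1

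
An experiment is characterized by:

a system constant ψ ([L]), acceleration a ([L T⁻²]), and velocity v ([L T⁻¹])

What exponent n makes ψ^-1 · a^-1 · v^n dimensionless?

Balance the L exponent: (1)·n from v, plus −(1) − (1) = -2 from the rest, must sum to zero.
n − 2 = 0, so n = 2.

2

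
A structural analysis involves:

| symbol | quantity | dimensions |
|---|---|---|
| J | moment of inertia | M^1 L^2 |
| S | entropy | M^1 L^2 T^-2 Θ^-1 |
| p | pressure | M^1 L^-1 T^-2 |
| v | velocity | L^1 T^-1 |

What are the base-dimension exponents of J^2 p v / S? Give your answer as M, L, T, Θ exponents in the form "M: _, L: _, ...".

Collect each base-dimension exponent across the product:
  M: 2·(1) − (1) + (1) + (0) = 2
  L: 2·(2) − (2) + (-1) + (1) = 2
  T: 2·(0) − (-2) + (-2) + (-1) = -1
  Θ: 2·(0) − (-1) + (0) + (0) = 1
So the dimensions are [M² L² T⁻¹ Θ].

M: 2, L: 2, T: -1, Θ: 1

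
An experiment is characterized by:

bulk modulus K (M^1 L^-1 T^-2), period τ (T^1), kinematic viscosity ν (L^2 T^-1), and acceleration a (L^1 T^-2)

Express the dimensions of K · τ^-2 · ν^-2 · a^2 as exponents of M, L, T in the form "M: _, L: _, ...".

M: 1, L: -3, T: -6

Collect each base-dimension exponent across the product:
  M: (1) − 2·(0) − 2·(0) + 2·(0) = 1
  L: (-1) − 2·(0) − 2·(2) + 2·(1) = -3
  T: (-2) − 2·(1) − 2·(-1) + 2·(-2) = -6
So the dimensions are [M L⁻³ T⁻⁶].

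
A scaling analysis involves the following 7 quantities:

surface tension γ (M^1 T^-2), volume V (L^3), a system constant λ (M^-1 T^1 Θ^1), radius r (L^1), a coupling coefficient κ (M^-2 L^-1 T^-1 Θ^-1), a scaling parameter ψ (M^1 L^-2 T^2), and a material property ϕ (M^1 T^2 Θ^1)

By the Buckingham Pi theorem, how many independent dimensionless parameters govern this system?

There are 7 variables and 4 base dimensions (M, L, T, Θ).
The dimension matrix has rank 4.
Independent dimensionless groups: 7 − 4 = 3.

3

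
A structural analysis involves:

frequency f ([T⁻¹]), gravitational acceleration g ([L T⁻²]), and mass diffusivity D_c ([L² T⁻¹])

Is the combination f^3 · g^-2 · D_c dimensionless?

Sum the exponent of each base dimension across the product:
  L: 3·[f]_L − 2·[g]_L + [D_c]_L = 3·(0) − 2·(1) + (2) = 0
  T: 3·[f]_T − 2·[g]_T + [D_c]_T = 3·(-1) − 2·(-2) + (-1) = 0
All base exponents vanish — dimensionless.

yes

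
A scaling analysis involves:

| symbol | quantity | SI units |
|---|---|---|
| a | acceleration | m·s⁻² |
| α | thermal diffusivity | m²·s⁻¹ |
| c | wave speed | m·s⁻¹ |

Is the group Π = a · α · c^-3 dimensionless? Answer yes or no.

yes

Sum the exponent of each base dimension across the product:
  M: [a]_M + [α]_M − 3·[c]_M = (0) + (0) − 3·(0) = 0
  L: [a]_L + [α]_L − 3·[c]_L = (1) + (2) − 3·(1) = 0
  T: [a]_T + [α]_T − 3·[c]_T = (-2) + (-1) − 3·(-1) = 0
All base exponents vanish — dimensionless.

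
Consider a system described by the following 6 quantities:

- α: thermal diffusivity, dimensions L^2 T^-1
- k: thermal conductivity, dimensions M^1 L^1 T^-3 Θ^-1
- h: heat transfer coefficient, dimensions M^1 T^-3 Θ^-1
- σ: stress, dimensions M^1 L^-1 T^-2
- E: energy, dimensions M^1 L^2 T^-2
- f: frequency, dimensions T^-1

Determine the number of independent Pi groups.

There are 6 variables and 4 base dimensions (M, L, T, Θ).
The dimension matrix has rank 4.
Independent dimensionless groups: 6 − 4 = 2.

2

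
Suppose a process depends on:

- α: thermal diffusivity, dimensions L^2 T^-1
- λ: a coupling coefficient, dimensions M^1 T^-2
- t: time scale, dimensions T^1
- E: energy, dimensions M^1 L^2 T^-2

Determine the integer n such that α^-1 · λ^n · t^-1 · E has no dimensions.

Balance the M exponent: (1)·n from λ, plus −(0) − (0) + (1) = 1 from the rest, must sum to zero.
n + 1 = 0, so n = -1.

-1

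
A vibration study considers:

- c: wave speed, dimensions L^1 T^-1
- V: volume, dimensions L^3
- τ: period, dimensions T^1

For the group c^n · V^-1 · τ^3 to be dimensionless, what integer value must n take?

Balance the L exponent: (1)·n from c, plus −(3) + 3·(0) = -3 from the rest, must sum to zero.
n − 3 = 0, so n = 3.

3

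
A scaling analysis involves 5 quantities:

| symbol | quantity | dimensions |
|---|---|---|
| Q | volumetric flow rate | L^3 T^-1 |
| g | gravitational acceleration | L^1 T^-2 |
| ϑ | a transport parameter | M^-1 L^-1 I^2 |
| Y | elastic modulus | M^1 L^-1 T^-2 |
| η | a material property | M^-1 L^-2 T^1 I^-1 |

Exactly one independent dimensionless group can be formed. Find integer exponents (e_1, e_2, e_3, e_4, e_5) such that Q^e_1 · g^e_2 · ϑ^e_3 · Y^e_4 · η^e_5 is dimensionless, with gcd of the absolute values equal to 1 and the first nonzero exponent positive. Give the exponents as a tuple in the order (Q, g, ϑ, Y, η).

M: e_1·(0) + e_2·(0) + e_3·(-1) + e_4·(1) + e_5·(-1) = 0
L: e_1·(3) + e_2·(1) + e_3·(-1) + e_4·(-1) + e_5·(-2) = 0
T: e_1·(-1) + e_2·(-2) + e_3·(0) + e_4·(-2) + e_5·(1) = 0
I: e_1·(0) + e_2·(0) + e_3·(2) + e_4·(0) + e_5·(-1) = 0
Solving this homogeneous linear system for the smallest-integer solution (first nonzero entry positive) gives (4, -4, 1, 3, 2).

(4, -4, 1, 3, 2)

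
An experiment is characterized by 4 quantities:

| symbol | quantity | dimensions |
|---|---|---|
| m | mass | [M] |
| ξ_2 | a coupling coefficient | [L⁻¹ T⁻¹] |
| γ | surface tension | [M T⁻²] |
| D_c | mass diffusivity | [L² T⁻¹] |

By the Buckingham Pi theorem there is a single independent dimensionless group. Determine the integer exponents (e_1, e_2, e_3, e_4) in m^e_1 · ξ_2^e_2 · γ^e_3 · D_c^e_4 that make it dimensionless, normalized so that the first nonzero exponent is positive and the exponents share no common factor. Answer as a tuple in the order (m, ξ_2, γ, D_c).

(3, 4, -3, 2)

M: e_1·(1) + e_2·(0) + e_3·(1) + e_4·(0) = 0
L: e_1·(0) + e_2·(-1) + e_3·(0) + e_4·(2) = 0
T: e_1·(0) + e_2·(-1) + e_3·(-2) + e_4·(-1) = 0
Solving this homogeneous linear system for the smallest-integer solution (first nonzero entry positive) gives (3, 4, -3, 2).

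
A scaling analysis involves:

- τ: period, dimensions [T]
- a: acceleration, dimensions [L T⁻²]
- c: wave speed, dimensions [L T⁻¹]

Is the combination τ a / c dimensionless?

yes

Sum the exponent of each base dimension across the product:
  M: [τ]_M + [a]_M − [c]_M = (0) + (0) − (0) = 0
  L: [τ]_L + [a]_L − [c]_L = (0) + (1) − (1) = 0
  T: [τ]_T + [a]_T − [c]_T = (1) + (-2) − (-1) = 0
  Θ: [τ]_Θ + [a]_Θ − [c]_Θ = (0) + (0) − (0) = 0
  N: [τ]_N + [a]_N − [c]_N = (0) + (0) − (0) = 0
All base exponents vanish — dimensionless.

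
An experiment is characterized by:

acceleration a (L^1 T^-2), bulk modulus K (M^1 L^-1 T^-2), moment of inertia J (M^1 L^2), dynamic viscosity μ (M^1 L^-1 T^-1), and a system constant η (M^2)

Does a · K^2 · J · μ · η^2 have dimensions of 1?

no

Sum the exponent of each base dimension across the product:
  M: [a]_M + 2·[K]_M + [J]_M + [μ]_M + 2·[η]_M = (0) + 2·(1) + (1) + (1) + 2·(2) = 8
  L: [a]_L + 2·[K]_L + [J]_L + [μ]_L + 2·[η]_L = (1) + 2·(-1) + (2) + (-1) + 2·(0) = 0
  T: [a]_T + 2·[K]_T + [J]_T + [μ]_T + 2·[η]_T = (-2) + 2·(-2) + (0) + (-1) + 2·(0) = -7
Net dimensions [M⁸ T⁻⁷] ≠ [1] — not dimensionless.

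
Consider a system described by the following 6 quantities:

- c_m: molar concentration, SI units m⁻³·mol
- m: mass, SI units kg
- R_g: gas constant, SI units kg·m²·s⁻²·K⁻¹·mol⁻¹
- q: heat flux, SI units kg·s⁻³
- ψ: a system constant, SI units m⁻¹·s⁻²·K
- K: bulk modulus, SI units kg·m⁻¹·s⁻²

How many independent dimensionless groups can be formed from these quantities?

1

There are 6 variables and 5 base dimensions (M, L, T, Θ, N).
The dimension matrix has rank 5.
Independent dimensionless groups: 6 − 5 = 1.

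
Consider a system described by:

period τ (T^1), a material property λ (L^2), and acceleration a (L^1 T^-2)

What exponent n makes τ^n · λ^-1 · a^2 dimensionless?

4

Balance the T exponent: (1)·n from τ, plus −(0) + 2·(-2) = -4 from the rest, must sum to zero.
n − 4 = 0, so n = 4.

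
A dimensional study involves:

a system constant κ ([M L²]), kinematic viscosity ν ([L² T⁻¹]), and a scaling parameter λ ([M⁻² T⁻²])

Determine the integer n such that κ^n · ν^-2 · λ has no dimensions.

Balance the M exponent: (1)·n from κ, plus −2·(0) + (-2) = -2 from the rest, must sum to zero.
n − 2 = 0, so n = 2.

2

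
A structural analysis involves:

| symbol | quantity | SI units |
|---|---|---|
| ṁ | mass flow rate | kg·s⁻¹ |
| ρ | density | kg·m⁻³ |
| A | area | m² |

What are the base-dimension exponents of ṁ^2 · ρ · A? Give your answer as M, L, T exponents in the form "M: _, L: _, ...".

M: 3, L: -1, T: -2

Collect each base-dimension exponent across the product:
  M: 2·(1) + (1) + (0) = 3
  L: 2·(0) + (-3) + (2) = -1
  T: 2·(-1) + (0) + (0) = -2
So the dimensions are [M³ L⁻¹ T⁻²].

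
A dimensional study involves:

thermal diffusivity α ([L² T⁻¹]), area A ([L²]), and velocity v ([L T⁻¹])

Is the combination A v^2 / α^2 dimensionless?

Sum the exponent of each base dimension across the product:
  M: −2·[α]_M + [A]_M + 2·[v]_M = −2·(0) + (0) + 2·(0) = 0
  L: −2·[α]_L + [A]_L + 2·[v]_L = −2·(2) + (2) + 2·(1) = 0
  T: −2·[α]_T + [A]_T + 2·[v]_T = −2·(-1) + (0) + 2·(-1) = 0
All base exponents vanish — dimensionless.

yes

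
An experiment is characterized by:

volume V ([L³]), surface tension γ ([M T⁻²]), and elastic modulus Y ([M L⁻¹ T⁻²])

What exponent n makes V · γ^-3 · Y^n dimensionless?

3

Balance the M exponent: (1)·n from Y, plus (0) − 3·(1) = -3 from the rest, must sum to zero.
n − 3 = 0, so n = 3.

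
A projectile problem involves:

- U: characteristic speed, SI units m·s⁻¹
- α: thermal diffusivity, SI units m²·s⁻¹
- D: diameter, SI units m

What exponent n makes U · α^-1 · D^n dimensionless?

1

Balance the L exponent: (1)·n from D, plus (1) − (2) = -1 from the rest, must sum to zero.
n − 1 = 0, so n = 1.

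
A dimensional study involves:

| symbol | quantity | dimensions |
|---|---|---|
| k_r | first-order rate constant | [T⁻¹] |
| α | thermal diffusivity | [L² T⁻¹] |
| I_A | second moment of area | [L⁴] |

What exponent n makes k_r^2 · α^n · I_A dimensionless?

-2

Balance the L exponent: (2)·n from α, plus 2·(0) + (4) = 4 from the rest, must sum to zero.
2n + 4 = 0, so n = -2.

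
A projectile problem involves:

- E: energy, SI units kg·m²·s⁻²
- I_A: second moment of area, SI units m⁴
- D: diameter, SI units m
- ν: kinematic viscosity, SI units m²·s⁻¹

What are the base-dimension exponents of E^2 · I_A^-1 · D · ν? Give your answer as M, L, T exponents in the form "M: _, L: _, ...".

Collect each base-dimension exponent across the product:
  M: 2·(1) − (0) + (0) + (0) = 2
  L: 2·(2) − (4) + (1) + (2) = 3
  T: 2·(-2) − (0) + (0) + (-1) = -5
So the dimensions are [M² L³ T⁻⁵].

M: 2, L: 3, T: -5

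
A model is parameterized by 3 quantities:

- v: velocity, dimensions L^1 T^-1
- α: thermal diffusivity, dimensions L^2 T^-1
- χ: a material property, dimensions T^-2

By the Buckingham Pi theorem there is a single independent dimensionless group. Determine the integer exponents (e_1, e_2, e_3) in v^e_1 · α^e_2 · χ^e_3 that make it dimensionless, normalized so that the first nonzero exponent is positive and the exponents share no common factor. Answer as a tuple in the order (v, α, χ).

L: e_1·(1) + e_2·(2) + e_3·(0) = 0
T: e_1·(-1) + e_2·(-1) + e_3·(-2) = 0
Solving this homogeneous linear system for the smallest-integer solution (first nonzero entry positive) gives (4, -2, -1).

(4, -2, -1)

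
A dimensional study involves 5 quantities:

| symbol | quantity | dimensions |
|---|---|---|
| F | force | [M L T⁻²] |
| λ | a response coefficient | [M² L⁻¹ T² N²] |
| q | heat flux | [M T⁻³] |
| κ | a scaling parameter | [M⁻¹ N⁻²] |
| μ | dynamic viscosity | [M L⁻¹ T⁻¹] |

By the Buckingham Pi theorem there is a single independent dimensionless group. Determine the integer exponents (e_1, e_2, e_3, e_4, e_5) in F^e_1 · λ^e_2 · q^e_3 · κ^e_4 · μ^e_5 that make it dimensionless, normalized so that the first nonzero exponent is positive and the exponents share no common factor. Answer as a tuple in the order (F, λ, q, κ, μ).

(1, -1, -2, -1, 2)

M: e_1·(1) + e_2·(2) + e_3·(1) + e_4·(-1) + e_5·(1) = 0
L: e_1·(1) + e_2·(-1) + e_3·(0) + e_4·(0) + e_5·(-1) = 0
T: e_1·(-2) + e_2·(2) + e_3·(-3) + e_4·(0) + e_5·(-1) = 0
N: e_1·(0) + e_2·(2) + e_3·(0) + e_4·(-2) + e_5·(0) = 0
Solving this homogeneous linear system for the smallest-integer solution (first nonzero entry positive) gives (1, -1, -2, -1, 2).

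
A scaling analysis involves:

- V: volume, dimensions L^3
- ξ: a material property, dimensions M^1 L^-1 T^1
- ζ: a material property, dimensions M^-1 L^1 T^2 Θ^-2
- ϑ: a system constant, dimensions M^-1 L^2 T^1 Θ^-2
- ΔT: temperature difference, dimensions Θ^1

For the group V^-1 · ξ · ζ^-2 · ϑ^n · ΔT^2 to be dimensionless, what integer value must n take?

3

Balance the M exponent: (-1)·n from ϑ, plus −(0) + (1) − 2·(-1) + 2·(0) = 3 from the rest, must sum to zero.
−n + 3 = 0, so n = 3.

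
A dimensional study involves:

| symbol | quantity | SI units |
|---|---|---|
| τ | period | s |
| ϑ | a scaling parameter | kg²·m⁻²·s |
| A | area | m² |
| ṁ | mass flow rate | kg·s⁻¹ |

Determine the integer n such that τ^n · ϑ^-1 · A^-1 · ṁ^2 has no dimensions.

Balance the T exponent: (1)·n from τ, plus −(1) − (0) + 2·(-1) = -3 from the rest, must sum to zero.
n − 3 = 0, so n = 3.

3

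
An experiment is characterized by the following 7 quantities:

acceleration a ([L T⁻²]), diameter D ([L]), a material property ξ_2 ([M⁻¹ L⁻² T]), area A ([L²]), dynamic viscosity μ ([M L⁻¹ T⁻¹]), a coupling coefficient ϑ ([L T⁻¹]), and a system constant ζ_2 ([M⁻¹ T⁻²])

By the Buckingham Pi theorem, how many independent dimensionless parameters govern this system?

There are 7 variables and 3 base dimensions (M, L, T).
The dimension matrix has rank 3.
Independent dimensionless groups: 7 − 3 = 4.

4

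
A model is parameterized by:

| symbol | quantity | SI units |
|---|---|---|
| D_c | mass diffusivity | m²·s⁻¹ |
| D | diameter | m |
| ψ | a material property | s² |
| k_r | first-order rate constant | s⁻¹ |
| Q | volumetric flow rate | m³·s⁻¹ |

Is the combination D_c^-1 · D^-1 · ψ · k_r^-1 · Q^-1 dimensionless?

no

Sum the exponent of each base dimension across the product:
  L: −[D_c]_L − [D]_L + [ψ]_L − [k_r]_L − [Q]_L = −(2) − (1) + (0) − (0) − (3) = -6
  T: −[D_c]_T − [D]_T + [ψ]_T − [k_r]_T − [Q]_T = −(-1) − (0) + (2) − (-1) − (-1) = 5
Net dimensions [L⁻⁶ T⁵] ≠ [1] — not dimensionless.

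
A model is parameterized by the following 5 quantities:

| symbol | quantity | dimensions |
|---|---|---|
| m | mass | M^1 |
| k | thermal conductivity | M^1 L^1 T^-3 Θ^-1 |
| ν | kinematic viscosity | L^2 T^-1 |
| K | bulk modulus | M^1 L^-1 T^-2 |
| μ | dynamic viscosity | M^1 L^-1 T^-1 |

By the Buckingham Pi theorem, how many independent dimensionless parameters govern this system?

1

There are 5 variables and 4 base dimensions (M, L, T, Θ).
The dimension matrix has rank 4.
Independent dimensionless groups: 5 − 4 = 1.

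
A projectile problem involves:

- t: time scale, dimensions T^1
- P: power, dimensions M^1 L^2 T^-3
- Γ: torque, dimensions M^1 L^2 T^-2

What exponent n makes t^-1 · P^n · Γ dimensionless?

Balance the M exponent: (1)·n from P, plus −(0) + (1) = 1 from the rest, must sum to zero.
n + 1 = 0, so n = -1.

-1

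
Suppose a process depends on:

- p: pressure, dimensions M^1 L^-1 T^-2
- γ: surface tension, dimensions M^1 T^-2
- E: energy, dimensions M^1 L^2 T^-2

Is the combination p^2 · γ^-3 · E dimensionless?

yes

Sum the exponent of each base dimension across the product:
  M: 2·[p]_M − 3·[γ]_M + [E]_M = 2·(1) − 3·(1) + (1) = 0
  L: 2·[p]_L − 3·[γ]_L + [E]_L = 2·(-1) − 3·(0) + (2) = 0
  T: 2·[p]_T − 3·[γ]_T + [E]_T = 2·(-2) − 3·(-2) + (-2) = 0
All base exponents vanish — dimensionless.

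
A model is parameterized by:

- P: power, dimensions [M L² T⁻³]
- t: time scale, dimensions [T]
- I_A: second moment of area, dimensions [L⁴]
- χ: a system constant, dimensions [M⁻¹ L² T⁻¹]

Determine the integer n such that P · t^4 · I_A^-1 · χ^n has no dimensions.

Balance the M exponent: (-1)·n from χ, plus (1) + 4·(0) − (0) = 1 from the rest, must sum to zero.
−n + 1 = 0, so n = 1.

1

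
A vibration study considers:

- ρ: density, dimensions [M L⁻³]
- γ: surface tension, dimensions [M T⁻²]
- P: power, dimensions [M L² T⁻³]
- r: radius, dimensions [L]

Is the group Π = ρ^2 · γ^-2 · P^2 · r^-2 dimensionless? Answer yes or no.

Sum the exponent of each base dimension across the product:
  M: 2·[ρ]_M − 2·[γ]_M + 2·[P]_M − 2·[r]_M = 2·(1) − 2·(1) + 2·(1) − 2·(0) = 2
  L: 2·[ρ]_L − 2·[γ]_L + 2·[P]_L − 2·[r]_L = 2·(-3) − 2·(0) + 2·(2) − 2·(1) = -4
  T: 2·[ρ]_T − 2·[γ]_T + 2·[P]_T − 2·[r]_T = 2·(0) − 2·(-2) + 2·(-3) − 2·(0) = -2
Net dimensions [M² L⁻⁴ T⁻²] ≠ [1] — not dimensionless.

no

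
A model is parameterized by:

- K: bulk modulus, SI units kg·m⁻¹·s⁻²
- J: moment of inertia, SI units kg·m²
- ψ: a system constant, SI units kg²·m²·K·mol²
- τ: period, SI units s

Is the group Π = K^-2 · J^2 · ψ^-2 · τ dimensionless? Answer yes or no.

Sum the exponent of each base dimension across the product:
  M: −2·[K]_M + 2·[J]_M − 2·[ψ]_M + [τ]_M = −2·(1) + 2·(1) − 2·(2) + (0) = -4
  L: −2·[K]_L + 2·[J]_L − 2·[ψ]_L + [τ]_L = −2·(-1) + 2·(2) − 2·(2) + (0) = 2
  T: −2·[K]_T + 2·[J]_T − 2·[ψ]_T + [τ]_T = −2·(-2) + 2·(0) − 2·(0) + (1) = 5
  Θ: −2·[K]_Θ + 2·[J]_Θ − 2·[ψ]_Θ + [τ]_Θ = −2·(0) + 2·(0) − 2·(1) + (0) = -2
  N: −2·[K]_N + 2·[J]_N − 2·[ψ]_N + [τ]_N = −2·(0) + 2·(0) − 2·(2) + (0) = -4
Net dimensions [M⁻⁴ L² T⁵ Θ⁻² N⁻⁴] ≠ [1] — not dimensionless.

no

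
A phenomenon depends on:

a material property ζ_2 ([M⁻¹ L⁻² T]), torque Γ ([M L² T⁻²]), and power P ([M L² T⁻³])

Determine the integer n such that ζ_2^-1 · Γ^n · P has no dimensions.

-2

Balance the M exponent: (1)·n from Γ, plus −(-1) + (1) = 2 from the rest, must sum to zero.
n + 2 = 0, so n = -2.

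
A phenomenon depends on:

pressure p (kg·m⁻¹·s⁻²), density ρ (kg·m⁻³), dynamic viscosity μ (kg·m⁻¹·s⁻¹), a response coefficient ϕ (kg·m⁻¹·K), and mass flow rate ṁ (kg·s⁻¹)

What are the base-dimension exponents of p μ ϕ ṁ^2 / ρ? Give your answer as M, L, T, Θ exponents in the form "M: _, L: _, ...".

M: 4, L: 0, T: -5, Θ: 1

Collect each base-dimension exponent across the product:
  M: (1) − (1) + (1) + (1) + 2·(1) = 4
  L: (-1) − (-3) + (-1) + (-1) + 2·(0) = 0
  T: (-2) − (0) + (-1) + (0) + 2·(-1) = -5
  Θ: (0) − (0) + (0) + (1) + 2·(0) = 1
So the dimensions are [M⁴ T⁻⁵ Θ].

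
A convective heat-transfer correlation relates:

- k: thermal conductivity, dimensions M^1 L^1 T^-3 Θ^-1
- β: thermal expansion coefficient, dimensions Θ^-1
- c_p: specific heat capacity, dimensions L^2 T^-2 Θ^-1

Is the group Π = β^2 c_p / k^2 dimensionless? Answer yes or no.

no

Sum the exponent of each base dimension across the product:
  M: −2·[k]_M + 2·[β]_M + [c_p]_M = −2·(1) + 2·(0) + (0) = -2
  L: −2·[k]_L + 2·[β]_L + [c_p]_L = −2·(1) + 2·(0) + (2) = 0
  T: −2·[k]_T + 2·[β]_T + [c_p]_T = −2·(-3) + 2·(0) + (-2) = 4
  Θ: −2·[k]_Θ + 2·[β]_Θ + [c_p]_Θ = −2·(-1) + 2·(-1) + (-1) = -1
Net dimensions [M⁻² T⁴ Θ⁻¹] ≠ [1] — not dimensionless.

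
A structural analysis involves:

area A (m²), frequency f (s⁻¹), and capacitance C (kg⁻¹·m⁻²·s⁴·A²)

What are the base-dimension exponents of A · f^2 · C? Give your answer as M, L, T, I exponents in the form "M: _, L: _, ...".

Collect each base-dimension exponent across the product:
  M: (0) + 2·(0) + (-1) = -1
  L: (2) + 2·(0) + (-2) = 0
  T: (0) + 2·(-1) + (4) = 2
  I: (0) + 2·(0) + (2) = 2
So the dimensions are [M⁻¹ T² I²].

M: -1, L: 0, T: 2, I: 2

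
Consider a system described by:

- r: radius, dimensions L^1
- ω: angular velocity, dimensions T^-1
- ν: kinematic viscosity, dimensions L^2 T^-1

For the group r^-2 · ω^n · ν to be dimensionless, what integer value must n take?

-1

Balance the T exponent: (-1)·n from ω, plus −2·(0) + (-1) = -1 from the rest, must sum to zero.
−n − 1 = 0, so n = -1.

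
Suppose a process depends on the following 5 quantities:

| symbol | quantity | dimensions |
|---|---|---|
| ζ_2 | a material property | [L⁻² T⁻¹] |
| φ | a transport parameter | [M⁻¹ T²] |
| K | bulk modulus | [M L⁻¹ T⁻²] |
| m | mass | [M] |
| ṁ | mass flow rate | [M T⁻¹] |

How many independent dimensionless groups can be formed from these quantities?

There are 5 variables and 3 base dimensions (M, L, T).
The dimension matrix has rank 3.
Independent dimensionless groups: 5 − 3 = 2.

2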